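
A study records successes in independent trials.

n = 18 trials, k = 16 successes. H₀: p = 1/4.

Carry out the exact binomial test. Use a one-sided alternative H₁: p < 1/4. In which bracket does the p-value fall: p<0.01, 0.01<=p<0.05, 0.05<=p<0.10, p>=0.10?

Exact binomial: n=18, k=16, p₀=1/4=0.2500
P(X≤16) from Σ C(n,i)·p₀^i·(1−p₀)^(n−i)
p-value (one-sided, H₁ less) = 1.00000
→ bracket: p>=0.10

p-value bracket: p>=0.10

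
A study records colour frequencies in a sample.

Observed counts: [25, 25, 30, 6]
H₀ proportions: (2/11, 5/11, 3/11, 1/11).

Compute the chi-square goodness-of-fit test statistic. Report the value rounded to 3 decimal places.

test statistic = 12.936

n = 86; E_i = n·p_i = [15.64, 39.09, 23.45, 7.82]
χ² = (25−15.64)²/15.64 + (25−39.09)²/39.09 + (30−23.45)²/23.45 + (6−7.82)²/7.82 = 12.9360
df = 3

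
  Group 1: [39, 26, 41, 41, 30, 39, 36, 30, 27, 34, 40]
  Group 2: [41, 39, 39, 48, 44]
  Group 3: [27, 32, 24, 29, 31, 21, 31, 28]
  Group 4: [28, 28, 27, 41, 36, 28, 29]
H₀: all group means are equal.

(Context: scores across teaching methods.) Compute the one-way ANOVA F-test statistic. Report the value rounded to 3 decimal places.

test statistic = 9.499

Group means [34.82, 42.20, 27.88, 31.00], grand mean 33.355
SSB = Σnᵢ(x̄ᵢ−x̄)² = 693.785; SSW = ΣΣ(x−x̄ᵢ)² = 657.311
MSB = 693.785/3 = 231.2618; MSW = 657.311/27 = 24.3449
F = MSB/MSW = 9.4994
df = (3, 27)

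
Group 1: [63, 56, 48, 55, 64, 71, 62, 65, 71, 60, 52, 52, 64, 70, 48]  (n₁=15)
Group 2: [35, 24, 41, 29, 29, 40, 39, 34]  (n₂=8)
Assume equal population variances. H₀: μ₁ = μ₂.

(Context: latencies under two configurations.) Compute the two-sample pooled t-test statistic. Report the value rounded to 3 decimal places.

x̄₁=60.067, s₁=7.878, n₁=15
x̄₂=33.875, s₂=6.105, n₂=8
s_p² = [14·7.878² + 7·6.105²]/21 = 53.8004
SE = √(s_p²·(1/15+1/8)) = 3.2112
t = (60.067−33.875)/3.2112 = 8.1564
df = 21

test statistic = 8.156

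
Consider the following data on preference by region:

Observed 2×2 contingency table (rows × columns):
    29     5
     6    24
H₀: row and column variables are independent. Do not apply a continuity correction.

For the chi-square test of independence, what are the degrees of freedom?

df = (r−1)(c−1) = (2−1)·(2−1) = 1

degrees of freedom = 1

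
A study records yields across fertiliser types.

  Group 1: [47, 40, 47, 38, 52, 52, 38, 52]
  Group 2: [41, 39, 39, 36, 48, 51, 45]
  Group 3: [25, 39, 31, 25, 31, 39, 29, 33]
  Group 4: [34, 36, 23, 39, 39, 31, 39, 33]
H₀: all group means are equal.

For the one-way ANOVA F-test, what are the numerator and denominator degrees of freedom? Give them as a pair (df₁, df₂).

k = 4 groups, N = 31 total
df = (k−1, N−k) = (4−1, 31−4) = (3, 27)

degrees of freedom = [3, 27]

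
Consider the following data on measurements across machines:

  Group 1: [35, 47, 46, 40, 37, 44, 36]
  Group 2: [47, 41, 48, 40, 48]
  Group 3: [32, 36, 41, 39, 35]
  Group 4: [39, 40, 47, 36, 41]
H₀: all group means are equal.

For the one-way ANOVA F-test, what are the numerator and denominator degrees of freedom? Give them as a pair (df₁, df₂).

k = 4 groups, N = 22 total
df = (k−1, N−k) = (4−1, 22−4) = (3, 18)

degrees of freedom = [3, 18]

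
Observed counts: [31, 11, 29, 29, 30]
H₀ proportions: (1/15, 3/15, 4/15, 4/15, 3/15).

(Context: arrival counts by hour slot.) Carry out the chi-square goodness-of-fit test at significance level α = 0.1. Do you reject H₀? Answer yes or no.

n = 130; E_i = n·p_i = [8.67, 26.00, 34.67, 34.67, 26.00]
χ² = (31−8.67)²/8.67 + (11−26.00)²/26.00 + (29−34.67)²/34.67 + (29−34.67)²/34.67 + (30−26.00)²/26.00 = 68.6731
df = 4
p-value (upper-tail) = 0.00000
At α=0.1: p < α → reject H₀

reject H₀: yes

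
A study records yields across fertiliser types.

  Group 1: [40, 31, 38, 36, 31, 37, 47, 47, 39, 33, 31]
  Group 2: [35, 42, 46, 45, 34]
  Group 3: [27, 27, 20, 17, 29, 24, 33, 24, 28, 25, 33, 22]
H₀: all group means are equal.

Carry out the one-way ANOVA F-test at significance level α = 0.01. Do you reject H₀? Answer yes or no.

reject H₀: yes

Group means [37.27, 40.40, 25.75], grand mean 32.893
SSB = Σnᵢ(x̄ᵢ−x̄)² = 1105.047; SSW = ΣΣ(x−x̄ᵢ)² = 717.632
MSB = 1105.047/2 = 552.5234; MSW = 717.632/25 = 28.7053
F = MSB/MSW = 19.2481
df = (2, 25)
p-value (upper-tail) = 0.00001
At α=0.01: p < α → reject H₀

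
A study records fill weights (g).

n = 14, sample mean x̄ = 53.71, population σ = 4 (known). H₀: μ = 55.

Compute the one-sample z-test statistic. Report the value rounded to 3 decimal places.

SE = σ/√n = 4/√14 = 1.0690
z = (x̄−μ₀)/SE = (53.71−55)/1.0690 = -1.2067

test statistic = -1.207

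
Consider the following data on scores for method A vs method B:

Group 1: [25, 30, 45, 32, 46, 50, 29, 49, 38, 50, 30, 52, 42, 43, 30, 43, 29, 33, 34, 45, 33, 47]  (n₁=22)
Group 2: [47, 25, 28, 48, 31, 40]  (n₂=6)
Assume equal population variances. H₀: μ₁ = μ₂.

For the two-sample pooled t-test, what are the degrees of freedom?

degrees of freedom = 26

df = n₁ + n₂ − 2 = 22 + 6 − 2 = 26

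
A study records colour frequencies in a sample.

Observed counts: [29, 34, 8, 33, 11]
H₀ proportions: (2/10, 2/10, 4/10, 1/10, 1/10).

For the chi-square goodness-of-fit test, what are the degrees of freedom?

degrees of freedom = 4

df = k − 1 = 5 − 1 = 4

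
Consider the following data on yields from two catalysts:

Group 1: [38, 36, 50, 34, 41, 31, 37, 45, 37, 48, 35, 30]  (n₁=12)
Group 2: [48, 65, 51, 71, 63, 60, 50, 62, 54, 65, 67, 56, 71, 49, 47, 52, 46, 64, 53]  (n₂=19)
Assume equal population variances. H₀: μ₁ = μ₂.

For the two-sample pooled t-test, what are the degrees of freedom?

df = n₁ + n₂ − 2 = 12 + 19 − 2 = 29

degrees of freedom = 29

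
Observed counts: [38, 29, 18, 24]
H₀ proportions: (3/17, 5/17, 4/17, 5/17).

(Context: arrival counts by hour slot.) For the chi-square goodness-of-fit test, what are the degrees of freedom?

df = k − 1 = 4 − 1 = 3

degrees of freedom = 3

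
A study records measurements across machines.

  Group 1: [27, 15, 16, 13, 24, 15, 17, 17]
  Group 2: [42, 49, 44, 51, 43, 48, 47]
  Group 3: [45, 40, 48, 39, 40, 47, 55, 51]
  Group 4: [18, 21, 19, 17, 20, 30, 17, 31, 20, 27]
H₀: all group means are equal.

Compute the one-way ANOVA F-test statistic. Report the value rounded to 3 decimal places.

Group means [18.00, 46.29, 45.62, 22.00], grand mean 31.909
SSB = Σnᵢ(x̄ᵢ−x̄)² = 5481.424; SSW = ΣΣ(x−x̄ᵢ)² = 719.304
MSB = 5481.424/3 = 1827.1412; MSW = 719.304/29 = 24.8036
F = MSB/MSW = 73.6644
df = (3, 29)

test statistic = 73.664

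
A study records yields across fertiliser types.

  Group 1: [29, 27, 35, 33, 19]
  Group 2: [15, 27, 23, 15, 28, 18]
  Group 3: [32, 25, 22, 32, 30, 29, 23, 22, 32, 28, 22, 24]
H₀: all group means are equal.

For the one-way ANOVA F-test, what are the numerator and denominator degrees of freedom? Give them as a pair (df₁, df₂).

degrees of freedom = [2, 20]

k = 3 groups, N = 23 total
df = (k−1, N−k) = (3−1, 23−3) = (2, 20)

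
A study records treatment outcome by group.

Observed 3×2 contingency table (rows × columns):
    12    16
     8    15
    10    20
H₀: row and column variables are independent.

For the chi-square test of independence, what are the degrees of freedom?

df = (r−1)(c−1) = (3−1)·(2−1) = 2

degrees of freedom = 2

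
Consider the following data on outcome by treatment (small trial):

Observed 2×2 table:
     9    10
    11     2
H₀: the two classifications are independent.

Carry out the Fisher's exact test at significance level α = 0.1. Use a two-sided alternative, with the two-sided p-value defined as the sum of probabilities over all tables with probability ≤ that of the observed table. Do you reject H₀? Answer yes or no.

reject H₀: yes

Margins: r₁=19, r₂=13, c₁=20, c₂=12, n=32
p_obs = C(19,9)·C(13,11)/C(32,20); sum pmf over tables with pmf ≤ p_obs
p-value (two-sided) = 0.06187
At α=0.1: p < α → reject H₀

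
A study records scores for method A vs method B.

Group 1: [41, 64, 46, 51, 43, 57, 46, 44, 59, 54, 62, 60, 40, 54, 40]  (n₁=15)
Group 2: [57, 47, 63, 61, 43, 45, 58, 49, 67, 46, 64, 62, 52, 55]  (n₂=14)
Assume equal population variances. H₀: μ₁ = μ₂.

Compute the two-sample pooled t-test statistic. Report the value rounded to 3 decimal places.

x̄₁=50.733, s₁=8.422, n₁=15
x̄₂=54.929, s₂=7.947, n₂=14
s_p² = [14·8.422² + 13·7.947²]/27 = 67.1801
SE = √(s_p²·(1/15+1/14)) = 3.0459
t = (50.733−54.929)/3.0459 = -1.3774
df = 27

test statistic = -1.377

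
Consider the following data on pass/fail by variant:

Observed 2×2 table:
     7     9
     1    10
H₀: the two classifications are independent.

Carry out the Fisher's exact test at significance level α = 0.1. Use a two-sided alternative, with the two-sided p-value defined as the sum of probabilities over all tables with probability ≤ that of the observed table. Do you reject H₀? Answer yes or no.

reject H₀: yes

Margins: r₁=16, r₂=11, c₁=8, c₂=19, n=27
p_obs = C(16,7)·C(11,1)/C(27,8); sum pmf over tables with pmf ≤ p_obs
p-value (two-sided) = 0.08990
At α=0.1: p < α → reject H₀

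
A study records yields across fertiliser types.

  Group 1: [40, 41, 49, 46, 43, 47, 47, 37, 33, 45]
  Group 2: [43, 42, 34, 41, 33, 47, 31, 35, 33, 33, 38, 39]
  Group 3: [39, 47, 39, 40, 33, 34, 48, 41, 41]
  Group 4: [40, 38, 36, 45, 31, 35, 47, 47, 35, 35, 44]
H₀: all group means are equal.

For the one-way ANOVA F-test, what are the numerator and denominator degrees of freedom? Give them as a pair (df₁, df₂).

degrees of freedom = [3, 38]

k = 4 groups, N = 42 total
df = (k−1, N−k) = (4−1, 42−4) = (3, 38)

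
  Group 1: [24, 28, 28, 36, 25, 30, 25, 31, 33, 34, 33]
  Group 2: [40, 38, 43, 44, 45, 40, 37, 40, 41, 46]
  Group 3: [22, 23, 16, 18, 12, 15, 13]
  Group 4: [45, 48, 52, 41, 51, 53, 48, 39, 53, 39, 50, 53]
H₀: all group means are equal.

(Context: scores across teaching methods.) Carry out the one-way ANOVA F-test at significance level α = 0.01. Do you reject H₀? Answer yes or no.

Group means [29.73, 41.40, 17.00, 47.67], grand mean 35.800
SSB = Σnᵢ(x̄ᵢ−x̄)² = 4883.152; SSW = ΣΣ(x−x̄ᵢ)² = 675.248
MSB = 4883.152/3 = 1627.7172; MSW = 675.248/36 = 18.7569
F = MSB/MSW = 86.7796
df = (3, 36)
p-value (upper-tail) = 0.00000
At α=0.01: p < α → reject H₀

reject H₀: yes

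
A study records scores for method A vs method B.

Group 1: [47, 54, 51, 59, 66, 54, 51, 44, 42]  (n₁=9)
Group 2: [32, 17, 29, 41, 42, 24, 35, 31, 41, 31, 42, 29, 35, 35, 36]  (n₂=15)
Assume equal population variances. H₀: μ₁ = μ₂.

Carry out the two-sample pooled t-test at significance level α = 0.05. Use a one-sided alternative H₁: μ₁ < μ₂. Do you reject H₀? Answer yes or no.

reject H₀: no

x̄₁=52.000, s₁=7.450, n₁=9
x̄₂=33.333, s₂=7.007, n₂=15
s_p² = [8·7.450² + 14·7.007²]/22 = 51.4242
SE = √(s_p²·(1/9+1/15)) = 3.0236
t = (52.000−33.333)/3.0236 = 6.1737
df = 22
p-value (one-sided, H₁ less) = 1.00000
At α=0.05: p ≥ α → fail to reject H₀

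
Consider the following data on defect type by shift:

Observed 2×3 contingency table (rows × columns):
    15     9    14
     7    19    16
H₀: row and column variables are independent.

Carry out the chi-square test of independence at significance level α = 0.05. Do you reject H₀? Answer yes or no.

Row totals [38, 42], col totals [22, 28, 30], n=80
χ² = (15−10.45)²/10.45 + (9−13.30)²/13.30 + (14−14.25)²/14.25 + (7−11.55)²/11.55 + (19−14.70)²/14.70 + (16−15.75)²/15.75 = 6.4299
df = 2
p-value (upper-tail) = 0.04016
At α=0.05: p < α → reject H₀

reject H₀: yes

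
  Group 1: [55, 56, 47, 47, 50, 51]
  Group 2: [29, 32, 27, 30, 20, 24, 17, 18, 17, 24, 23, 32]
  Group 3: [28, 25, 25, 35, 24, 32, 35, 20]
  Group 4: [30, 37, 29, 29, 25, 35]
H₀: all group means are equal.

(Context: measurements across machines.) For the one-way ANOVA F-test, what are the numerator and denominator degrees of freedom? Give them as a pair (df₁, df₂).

k = 4 groups, N = 32 total
df = (k−1, N−k) = (4−1, 32−4) = (3, 28)

degrees of freedom = [3, 28]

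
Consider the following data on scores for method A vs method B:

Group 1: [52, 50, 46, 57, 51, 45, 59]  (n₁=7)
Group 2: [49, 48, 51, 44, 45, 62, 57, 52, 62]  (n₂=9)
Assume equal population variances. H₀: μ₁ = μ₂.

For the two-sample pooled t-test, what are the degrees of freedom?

df = n₁ + n₂ − 2 = 7 + 9 − 2 = 14

degrees of freedom = 14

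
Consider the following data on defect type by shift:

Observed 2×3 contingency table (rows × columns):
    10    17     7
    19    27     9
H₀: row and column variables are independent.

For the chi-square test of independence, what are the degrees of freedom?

degrees of freedom = 2

df = (r−1)(c−1) = (2−1)·(3−1) = 2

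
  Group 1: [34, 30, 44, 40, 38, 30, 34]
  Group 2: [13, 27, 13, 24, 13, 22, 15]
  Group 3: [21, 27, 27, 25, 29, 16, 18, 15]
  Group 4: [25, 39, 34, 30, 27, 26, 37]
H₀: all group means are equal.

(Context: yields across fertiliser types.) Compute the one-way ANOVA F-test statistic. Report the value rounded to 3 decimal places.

test statistic = 14.785

Group means [35.71, 18.14, 22.25, 31.14], grand mean 26.655
SSB = Σnᵢ(x̄ᵢ−x̄)² = 1377.909; SSW = ΣΣ(x−x̄ᵢ)² = 776.643
MSB = 1377.909/3 = 459.3030; MSW = 776.643/25 = 31.0657
F = MSB/MSW = 14.7849
df = (3, 25)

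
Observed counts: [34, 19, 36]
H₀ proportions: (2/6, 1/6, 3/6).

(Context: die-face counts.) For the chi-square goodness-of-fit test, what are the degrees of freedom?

df = k − 1 = 3 − 1 = 2

degrees of freedom = 2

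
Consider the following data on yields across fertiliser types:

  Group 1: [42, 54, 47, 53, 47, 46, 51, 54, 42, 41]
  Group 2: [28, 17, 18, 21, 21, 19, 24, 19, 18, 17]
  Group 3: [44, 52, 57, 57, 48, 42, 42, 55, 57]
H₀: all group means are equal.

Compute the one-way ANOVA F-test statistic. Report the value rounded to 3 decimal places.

Group means [47.70, 20.20, 50.44], grand mean 39.069
SSB = Σnᵢ(x̄ᵢ−x̄)² = 5469.940; SSW = ΣΣ(x−x̄ᵢ)² = 683.922
MSB = 5469.940/2 = 2734.9699; MSW = 683.922/26 = 26.3047
F = MSB/MSW = 103.9727
df = (2, 26)

test statistic = 103.973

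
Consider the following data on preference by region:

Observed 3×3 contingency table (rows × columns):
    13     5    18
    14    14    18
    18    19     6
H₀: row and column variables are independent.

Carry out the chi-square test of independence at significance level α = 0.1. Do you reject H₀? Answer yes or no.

reject H₀: yes

Row totals [36, 46, 43], col totals [45, 38, 42], n=125
χ² = (13−12.96)²/12.96 + (5−10.94)²/10.94 + (18−12.10)²/12.10 + (14−16.56)²/16.56 + (14−13.98)²/13.98 + (18−15.46)²/15.46 + (18−15.48)²/15.48 + (19−13.07)²/13.07 + (6−14.45)²/14.45 = 14.9629
df = 4
p-value (upper-tail) = 0.00478
At α=0.1: p < α → reject H₀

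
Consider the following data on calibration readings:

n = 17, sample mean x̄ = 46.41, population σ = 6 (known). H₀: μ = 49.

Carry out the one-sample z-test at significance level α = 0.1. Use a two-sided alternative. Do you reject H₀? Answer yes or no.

SE = σ/√n = 6/√17 = 1.4552
z = (x̄−μ₀)/SE = (46.41−49)/1.4552 = -1.7798
p-value (two-sided) = 0.07511
At α=0.1: p < α → reject H₀

reject H₀: yes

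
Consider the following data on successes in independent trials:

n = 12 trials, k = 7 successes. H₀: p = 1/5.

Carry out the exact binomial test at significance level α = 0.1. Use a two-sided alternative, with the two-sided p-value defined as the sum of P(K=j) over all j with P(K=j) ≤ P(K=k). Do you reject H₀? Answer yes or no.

Exact binomial: n=12, k=7, p₀=1/5=0.2000
P(X=j) = C(n,j)·p₀^j·(1−p₀)^(n−j); p = Σ P(X=j) over j with P(X=j) ≤ P(X=7)
p-value (two-sided) = 0.00390
At α=0.1: p < α → reject H₀

reject H₀: yes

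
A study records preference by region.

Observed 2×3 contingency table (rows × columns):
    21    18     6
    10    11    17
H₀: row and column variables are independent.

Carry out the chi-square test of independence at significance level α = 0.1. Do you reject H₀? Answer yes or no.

Row totals [45, 38], col totals [31, 29, 23], n=83
χ² = (21−16.81)²/16.81 + (18−15.72)²/15.72 + (6−12.47)²/12.47 + (10−14.19)²/14.19 + (11−13.28)²/13.28 + (17−10.53)²/10.53 = 10.3369
df = 2
p-value (upper-tail) = 0.00569
At α=0.1: p < α → reject H₀

reject H₀: yes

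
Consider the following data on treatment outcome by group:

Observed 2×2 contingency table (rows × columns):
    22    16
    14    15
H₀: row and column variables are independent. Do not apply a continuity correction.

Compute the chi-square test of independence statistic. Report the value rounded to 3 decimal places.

test statistic = 0.612

Row totals [38, 29], col totals [36, 31], n=67
χ² = (22−20.42)²/20.42 + (16−17.58)²/17.58 + (14−15.58)²/15.58 + (15−13.42)²/13.42 = 0.6121
df = 1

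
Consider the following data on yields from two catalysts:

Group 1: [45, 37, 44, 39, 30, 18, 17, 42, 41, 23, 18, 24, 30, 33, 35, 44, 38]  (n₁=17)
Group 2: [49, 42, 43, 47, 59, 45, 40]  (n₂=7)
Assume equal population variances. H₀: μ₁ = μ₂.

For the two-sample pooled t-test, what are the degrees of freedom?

degrees of freedom = 22

df = n₁ + n₂ − 2 = 17 + 7 − 2 = 22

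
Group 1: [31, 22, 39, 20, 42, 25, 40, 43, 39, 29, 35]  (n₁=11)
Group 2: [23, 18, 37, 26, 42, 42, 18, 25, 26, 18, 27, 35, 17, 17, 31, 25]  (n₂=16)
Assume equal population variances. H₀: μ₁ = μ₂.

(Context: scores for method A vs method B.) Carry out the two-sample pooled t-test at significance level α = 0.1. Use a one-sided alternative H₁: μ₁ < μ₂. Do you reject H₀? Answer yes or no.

x̄₁=33.182, s₁=8.244, n₁=11
x̄₂=26.688, s₂=8.554, n₂=16
s_p² = [10·8.244² + 15·8.554²]/25 = 71.0830
SE = √(s_p²·(1/11+1/16)) = 3.3022
t = (33.182−26.688)/3.3022 = 1.9666
df = 25
p-value (one-sided, H₁ less) = 0.96979
At α=0.1: p ≥ α → fail to reject H₀

reject H₀: no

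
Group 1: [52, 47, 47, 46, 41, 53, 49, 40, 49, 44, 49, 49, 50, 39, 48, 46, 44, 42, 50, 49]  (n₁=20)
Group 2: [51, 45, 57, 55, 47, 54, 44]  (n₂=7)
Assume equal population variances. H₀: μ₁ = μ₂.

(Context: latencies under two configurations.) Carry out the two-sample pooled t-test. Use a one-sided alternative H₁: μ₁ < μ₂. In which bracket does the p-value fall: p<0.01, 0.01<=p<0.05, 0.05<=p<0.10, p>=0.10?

p-value bracket: 0.01<=p<0.05

x̄₁=46.700, s₁=3.922, n₁=20
x̄₂=50.429, s₂=5.159, n₂=7
s_p² = [19·3.922² + 6·5.159²]/25 = 18.0766
SE = √(s_p²·(1/20+1/7)) = 1.8671
t = (46.700−50.429)/1.8671 = -1.9969
df = 25
p-value (one-sided, H₁ less) = 0.02841
→ bracket: 0.01<=p<0.05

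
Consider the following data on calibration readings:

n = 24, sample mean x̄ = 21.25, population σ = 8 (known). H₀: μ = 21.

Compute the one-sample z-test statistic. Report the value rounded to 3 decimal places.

SE = σ/√n = 8/√24 = 1.6330
z = (x̄−μ₀)/SE = (21.25−21)/1.6330 = 0.1531

test statistic = 0.153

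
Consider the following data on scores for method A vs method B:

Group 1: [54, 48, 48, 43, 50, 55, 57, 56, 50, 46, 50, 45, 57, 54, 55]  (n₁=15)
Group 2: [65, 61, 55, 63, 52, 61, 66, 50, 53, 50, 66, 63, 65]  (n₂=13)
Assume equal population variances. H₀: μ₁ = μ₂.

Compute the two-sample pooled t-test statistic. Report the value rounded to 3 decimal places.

x̄₁=51.200, s₁=4.570, n₁=15
x̄₂=59.231, s₂=6.274, n₂=13
s_p² = [14·4.570² + 12·6.274²]/26 = 29.4118
SE = √(s_p²·(1/15+1/13)) = 2.0551
t = (51.200−59.231)/2.0551 = -3.9078
df = 26

test statistic = -3.908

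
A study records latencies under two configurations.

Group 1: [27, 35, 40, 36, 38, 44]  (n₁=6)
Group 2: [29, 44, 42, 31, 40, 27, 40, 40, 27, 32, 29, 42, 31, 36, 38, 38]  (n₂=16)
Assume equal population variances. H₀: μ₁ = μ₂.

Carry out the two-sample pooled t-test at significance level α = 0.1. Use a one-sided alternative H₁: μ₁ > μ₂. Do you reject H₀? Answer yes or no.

x̄₁=36.667, s₁=5.715, n₁=6
x̄₂=35.375, s₂=5.841, n₂=16
s_p² = [5·5.715² + 15·5.841²]/20 = 33.7542
SE = √(s_p²·(1/6+1/16)) = 2.7812
t = (36.667−35.375)/2.7812 = 0.4644
df = 20
p-value (one-sided, H₁ greater) = 0.32368
At α=0.1: p ≥ α → fail to reject H₀

reject H₀: no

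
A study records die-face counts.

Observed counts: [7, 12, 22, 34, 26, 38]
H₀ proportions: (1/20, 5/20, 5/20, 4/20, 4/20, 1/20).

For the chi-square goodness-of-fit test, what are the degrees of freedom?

df = k − 1 = 6 − 1 = 5

degrees of freedom = 5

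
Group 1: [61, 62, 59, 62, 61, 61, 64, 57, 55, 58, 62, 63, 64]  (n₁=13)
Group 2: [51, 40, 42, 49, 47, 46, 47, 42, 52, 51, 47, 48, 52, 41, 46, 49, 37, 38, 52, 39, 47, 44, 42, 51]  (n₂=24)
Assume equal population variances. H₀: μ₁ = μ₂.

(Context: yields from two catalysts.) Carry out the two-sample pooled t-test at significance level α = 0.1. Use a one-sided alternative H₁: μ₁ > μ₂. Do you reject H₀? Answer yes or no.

x̄₁=60.692, s₁=2.720, n₁=13
x̄₂=45.833, s₂=4.733, n₂=24
s_p² = [12·2.720² + 23·4.733²]/35 = 17.2601
SE = √(s_p²·(1/13+1/24)) = 1.4307
t = (60.692−45.833)/1.4307 = 10.3859
df = 35
p-value (one-sided, H₁ greater) = 0.00000
At α=0.1: p < α → reject H₀

reject H₀: yes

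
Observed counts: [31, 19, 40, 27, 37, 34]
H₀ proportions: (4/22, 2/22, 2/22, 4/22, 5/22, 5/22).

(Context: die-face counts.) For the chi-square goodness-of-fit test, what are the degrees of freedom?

degrees of freedom = 5

df = k − 1 = 6 − 1 = 5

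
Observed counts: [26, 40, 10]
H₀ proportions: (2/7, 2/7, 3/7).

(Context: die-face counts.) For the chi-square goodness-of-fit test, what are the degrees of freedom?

degrees of freedom = 2

df = k − 1 = 3 − 1 = 2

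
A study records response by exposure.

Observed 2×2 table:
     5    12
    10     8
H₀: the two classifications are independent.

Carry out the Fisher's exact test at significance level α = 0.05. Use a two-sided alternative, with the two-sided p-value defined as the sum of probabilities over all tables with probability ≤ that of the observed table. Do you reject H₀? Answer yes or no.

Margins: r₁=17, r₂=18, c₁=15, c₂=20, n=35
p_obs = C(17,5)·C(18,10)/C(35,15); sum pmf over tables with pmf ≤ p_obs
p-value (two-sided) = 0.17558
At α=0.05: p ≥ α → fail to reject H₀

reject H₀: no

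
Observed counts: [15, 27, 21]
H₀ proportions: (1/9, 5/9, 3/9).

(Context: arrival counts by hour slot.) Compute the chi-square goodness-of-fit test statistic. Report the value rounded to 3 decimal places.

test statistic = 10.971

n = 63; E_i = n·p_i = [7.00, 35.00, 21.00]
χ² = (15−7.00)²/7.00 + (27−35.00)²/35.00 + (21−21.00)²/21.00 = 10.9714
df = 2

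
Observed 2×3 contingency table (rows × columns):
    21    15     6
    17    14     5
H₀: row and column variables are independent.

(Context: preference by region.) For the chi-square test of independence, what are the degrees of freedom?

df = (r−1)(c−1) = (2−1)·(3−1) = 2

degrees of freedom = 2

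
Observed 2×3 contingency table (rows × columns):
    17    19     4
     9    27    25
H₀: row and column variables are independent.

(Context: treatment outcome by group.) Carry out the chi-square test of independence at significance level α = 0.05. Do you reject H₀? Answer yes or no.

reject H₀: yes

Row totals [40, 61], col totals [26, 46, 29], n=101
χ² = (17−10.30)²/10.30 + (19−18.22)²/18.22 + (4−11.49)²/11.49 + (9−15.70)²/15.70 + (27−27.78)²/27.78 + (25−17.51)²/17.51 = 15.3573
df = 2
p-value (upper-tail) = 0.00046
At α=0.05: p < α → reject H₀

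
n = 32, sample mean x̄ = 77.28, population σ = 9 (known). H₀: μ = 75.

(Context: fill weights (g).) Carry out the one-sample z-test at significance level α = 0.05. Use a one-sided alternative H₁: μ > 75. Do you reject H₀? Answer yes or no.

SE = σ/√n = 9/√32 = 1.5910
z = (x̄−μ₀)/SE = (77.28−75)/1.5910 = 1.4331
p-value (one-sided, H₁ greater) = 0.07592
At α=0.05: p ≥ α → fail to reject H₀

reject H₀: no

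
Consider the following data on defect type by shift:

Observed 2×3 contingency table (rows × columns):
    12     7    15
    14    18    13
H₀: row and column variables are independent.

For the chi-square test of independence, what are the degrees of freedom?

df = (r−1)(c−1) = (2−1)·(3−1) = 2

degrees of freedom = 2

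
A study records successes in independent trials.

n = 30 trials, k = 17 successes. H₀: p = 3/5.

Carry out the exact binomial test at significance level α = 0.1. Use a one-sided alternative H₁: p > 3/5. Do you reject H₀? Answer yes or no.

Exact binomial: n=30, k=17, p₀=3/5=0.6000
P(X≥17) from Σ C(n,i)·p₀^i·(1−p₀)^(n−i)
p-value (one-sided, H₁ greater) = 0.71450
At α=0.1: p ≥ α → fail to reject H₀

reject H₀: no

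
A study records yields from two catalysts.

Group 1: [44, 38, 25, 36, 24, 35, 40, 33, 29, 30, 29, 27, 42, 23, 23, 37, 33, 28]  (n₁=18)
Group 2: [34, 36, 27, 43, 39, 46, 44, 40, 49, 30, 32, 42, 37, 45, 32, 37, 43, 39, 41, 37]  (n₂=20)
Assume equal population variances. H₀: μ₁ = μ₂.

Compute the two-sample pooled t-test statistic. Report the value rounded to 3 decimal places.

x̄₁=32.000, s₁=6.571, n₁=18
x̄₂=38.650, s₂=5.724, n₂=20
s_p² = [17·6.571² + 19·5.724²]/36 = 37.6819
SE = √(s_p²·(1/18+1/20)) = 1.9944
t = (32.000−38.650)/1.9944 = -3.3344
df = 36

test statistic = -3.334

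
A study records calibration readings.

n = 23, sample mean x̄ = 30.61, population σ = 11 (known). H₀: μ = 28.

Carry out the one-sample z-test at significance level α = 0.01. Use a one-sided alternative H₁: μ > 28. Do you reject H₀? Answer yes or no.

reject H₀: no

SE = σ/√n = 11/√23 = 2.2937
z = (x̄−μ₀)/SE = (30.61−28)/2.2937 = 1.1379
p-value (one-sided, H₁ greater) = 0.12758
At α=0.01: p ≥ α → fail to reject H₀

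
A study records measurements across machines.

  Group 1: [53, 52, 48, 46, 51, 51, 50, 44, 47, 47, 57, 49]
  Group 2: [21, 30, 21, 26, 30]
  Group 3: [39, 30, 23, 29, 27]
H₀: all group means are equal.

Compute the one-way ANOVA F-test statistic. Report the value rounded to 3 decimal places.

Group means [49.58, 25.60, 29.60], grand mean 39.591
SSB = Σnᵢ(x̄ᵢ−x̄)² = 2676.002; SSW = ΣΣ(x−x̄ᵢ)² = 357.317
MSB = 2676.002/2 = 1338.0008; MSW = 357.317/19 = 18.8061
F = MSB/MSW = 71.1470
df = (2, 19)

test statistic = 71.147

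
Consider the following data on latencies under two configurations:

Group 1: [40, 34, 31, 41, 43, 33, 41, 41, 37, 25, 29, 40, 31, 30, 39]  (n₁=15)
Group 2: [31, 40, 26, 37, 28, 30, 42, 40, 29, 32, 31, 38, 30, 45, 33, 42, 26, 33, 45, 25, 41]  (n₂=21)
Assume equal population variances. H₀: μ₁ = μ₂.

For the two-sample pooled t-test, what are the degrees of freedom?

df = n₁ + n₂ − 2 = 15 + 21 − 2 = 34

degrees of freedom = 34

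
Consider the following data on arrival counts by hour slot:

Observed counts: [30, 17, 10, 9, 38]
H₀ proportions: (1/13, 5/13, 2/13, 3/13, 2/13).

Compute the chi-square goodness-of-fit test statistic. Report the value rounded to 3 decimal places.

test statistic = 115.600

n = 104; E_i = n·p_i = [8.00, 40.00, 16.00, 24.00, 16.00]
χ² = (30−8.00)²/8.00 + (17−40.00)²/40.00 + (10−16.00)²/16.00 + (9−24.00)²/24.00 + (38−16.00)²/16.00 = 115.6000
df = 4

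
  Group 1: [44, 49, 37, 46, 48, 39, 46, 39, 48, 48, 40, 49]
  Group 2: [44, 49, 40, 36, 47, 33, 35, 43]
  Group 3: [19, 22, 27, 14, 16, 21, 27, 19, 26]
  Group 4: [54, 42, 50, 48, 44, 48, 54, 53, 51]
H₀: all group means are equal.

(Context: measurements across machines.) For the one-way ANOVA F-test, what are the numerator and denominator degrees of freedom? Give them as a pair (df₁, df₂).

degrees of freedom = [3, 34]

k = 4 groups, N = 38 total
df = (k−1, N−k) = (4−1, 38−4) = (3, 34)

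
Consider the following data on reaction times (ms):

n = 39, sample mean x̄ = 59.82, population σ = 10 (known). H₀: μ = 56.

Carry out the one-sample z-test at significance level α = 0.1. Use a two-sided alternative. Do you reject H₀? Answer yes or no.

SE = σ/√n = 10/√39 = 1.6013
z = (x̄−μ₀)/SE = (59.82−56)/1.6013 = 2.3856
p-value (two-sided) = 0.01705
At α=0.1: p < α → reject H₀

reject H₀: yes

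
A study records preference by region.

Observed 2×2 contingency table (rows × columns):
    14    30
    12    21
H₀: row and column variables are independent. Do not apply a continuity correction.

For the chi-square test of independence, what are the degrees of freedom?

df = (r−1)(c−1) = (2−1)·(2−1) = 1

degrees of freedom = 1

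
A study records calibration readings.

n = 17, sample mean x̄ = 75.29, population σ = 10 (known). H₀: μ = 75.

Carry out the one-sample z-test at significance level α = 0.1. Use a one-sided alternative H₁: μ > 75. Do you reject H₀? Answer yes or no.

reject H₀: no

SE = σ/√n = 10/√17 = 2.4254
z = (x̄−μ₀)/SE = (75.29−75)/2.4254 = 0.1196
p-value (one-sided, H₁ greater) = 0.45241
At α=0.1: p ≥ α → fail to reject H₀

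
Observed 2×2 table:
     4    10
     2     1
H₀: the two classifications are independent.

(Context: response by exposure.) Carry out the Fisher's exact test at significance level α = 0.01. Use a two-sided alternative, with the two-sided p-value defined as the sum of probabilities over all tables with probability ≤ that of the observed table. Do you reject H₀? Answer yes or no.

Margins: r₁=14, r₂=3, c₁=6, c₂=11, n=17
p_obs = C(14,4)·C(3,2)/C(17,6); sum pmf over tables with pmf ≤ p_obs
p-value (two-sided) = 0.51471
At α=0.01: p ≥ α → fail to reject H₀

reject H₀: no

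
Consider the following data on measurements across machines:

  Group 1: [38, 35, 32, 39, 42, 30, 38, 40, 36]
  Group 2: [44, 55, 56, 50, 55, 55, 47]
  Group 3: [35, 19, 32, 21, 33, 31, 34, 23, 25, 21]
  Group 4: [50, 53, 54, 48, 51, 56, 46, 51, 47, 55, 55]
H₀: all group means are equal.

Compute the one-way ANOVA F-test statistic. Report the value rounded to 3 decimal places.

Group means [36.67, 51.71, 27.40, 51.45], grand mean 41.405
SSB = Σnᵢ(x̄ᵢ−x̄)² = 4018.363; SSW = ΣΣ(x−x̄ᵢ)² = 716.556
MSB = 4018.363/3 = 1339.4544; MSW = 716.556/33 = 21.7138
F = MSB/MSW = 61.6867
df = (3, 33)

test statistic = 61.687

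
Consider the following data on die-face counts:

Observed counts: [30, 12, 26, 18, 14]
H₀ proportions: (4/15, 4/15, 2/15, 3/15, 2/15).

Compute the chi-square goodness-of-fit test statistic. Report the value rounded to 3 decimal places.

n = 100; E_i = n·p_i = [26.67, 26.67, 13.33, 20.00, 13.33]
χ² = (30−26.67)²/26.67 + (12−26.67)²/26.67 + (26−13.33)²/13.33 + (18−20.00)²/20.00 + (14−13.33)²/13.33 = 20.7500
df = 4

test statistic = 20.750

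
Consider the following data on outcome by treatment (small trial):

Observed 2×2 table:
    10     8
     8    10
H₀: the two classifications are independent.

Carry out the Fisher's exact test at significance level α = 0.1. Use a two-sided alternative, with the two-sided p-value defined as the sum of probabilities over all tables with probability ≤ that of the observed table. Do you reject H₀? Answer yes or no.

Margins: r₁=18, r₂=18, c₁=18, c₂=18, n=36
p_obs = C(18,10)·C(18,8)/C(36,18); sum pmf over tables with pmf ≤ p_obs
p-value (two-sided) = 0.73952
At α=0.1: p ≥ α → fail to reject H₀

reject H₀: no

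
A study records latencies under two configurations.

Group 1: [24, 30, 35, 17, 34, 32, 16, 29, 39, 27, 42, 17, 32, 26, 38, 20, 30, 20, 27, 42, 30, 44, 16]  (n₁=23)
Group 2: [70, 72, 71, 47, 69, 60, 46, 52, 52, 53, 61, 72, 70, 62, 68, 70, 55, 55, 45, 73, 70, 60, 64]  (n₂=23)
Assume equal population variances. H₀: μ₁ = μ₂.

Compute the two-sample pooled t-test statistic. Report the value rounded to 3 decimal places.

test statistic = -12.298

x̄₁=29.000, s₁=8.676, n₁=23
x̄₂=61.609, s₂=9.297, n₂=23
s_p² = [22·8.676² + 22·9.297²]/44 = 80.8518
SE = √(s_p²·(1/23+1/23)) = 2.6515
t = (29.000−61.609)/2.6515 = -12.2981
df = 44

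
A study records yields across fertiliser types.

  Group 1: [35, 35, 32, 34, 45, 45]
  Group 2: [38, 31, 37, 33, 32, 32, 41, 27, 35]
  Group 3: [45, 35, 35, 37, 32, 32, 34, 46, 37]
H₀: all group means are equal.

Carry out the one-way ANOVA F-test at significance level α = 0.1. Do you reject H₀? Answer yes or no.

reject H₀: no

Group means [37.67, 34.00, 37.00], grand mean 36.042
SSB = Σnᵢ(x̄ᵢ−x̄)² = 61.625; SSW = ΣΣ(x−x̄ᵢ)² = 521.333
MSB = 61.625/2 = 30.8125; MSW = 521.333/21 = 24.8254
F = MSB/MSW = 1.2412
df = (2, 21)
p-value (upper-tail) = 0.30940
At α=0.1: p ≥ α → fail to reject H₀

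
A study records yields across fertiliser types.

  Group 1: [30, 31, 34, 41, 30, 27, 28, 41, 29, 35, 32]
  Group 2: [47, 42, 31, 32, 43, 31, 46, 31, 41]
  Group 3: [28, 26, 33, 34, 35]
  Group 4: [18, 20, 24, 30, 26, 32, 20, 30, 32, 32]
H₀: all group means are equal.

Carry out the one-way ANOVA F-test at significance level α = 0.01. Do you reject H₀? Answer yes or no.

reject H₀: yes

Group means [32.55, 38.22, 31.20, 26.40], grand mean 32.057
SSB = Σnᵢ(x̄ᵢ−x̄)² = 668.403; SSW = ΣΣ(x−x̄ᵢ)² = 949.483
MSB = 668.403/3 = 222.8010; MSW = 949.483/31 = 30.6285
F = MSB/MSW = 7.2743
df = (3, 31)
p-value (upper-tail) = 0.00079
At α=0.01: p < α → reject H₀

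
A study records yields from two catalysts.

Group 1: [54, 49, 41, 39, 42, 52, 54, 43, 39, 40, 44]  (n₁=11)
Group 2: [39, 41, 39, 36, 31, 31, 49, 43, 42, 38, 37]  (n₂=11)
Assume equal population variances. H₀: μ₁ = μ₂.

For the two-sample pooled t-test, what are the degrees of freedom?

degrees of freedom = 20

df = n₁ + n₂ − 2 = 11 + 11 − 2 = 20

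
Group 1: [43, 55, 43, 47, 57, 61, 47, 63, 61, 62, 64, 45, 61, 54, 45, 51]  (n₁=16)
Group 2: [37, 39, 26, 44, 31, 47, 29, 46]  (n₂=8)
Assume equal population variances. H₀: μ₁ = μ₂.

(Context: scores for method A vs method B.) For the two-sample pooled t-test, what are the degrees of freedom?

degrees of freedom = 22

df = n₁ + n₂ − 2 = 16 + 8 − 2 = 22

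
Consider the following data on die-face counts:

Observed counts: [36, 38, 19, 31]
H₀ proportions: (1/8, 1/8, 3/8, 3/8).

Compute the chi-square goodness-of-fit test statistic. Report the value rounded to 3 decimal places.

n = 124; E_i = n·p_i = [15.50, 15.50, 46.50, 46.50]
χ² = (36−15.50)²/15.50 + (38−15.50)²/15.50 + (19−46.50)²/46.50 + (31−46.50)²/46.50 = 81.2043
df = 3

test statistic = 81.204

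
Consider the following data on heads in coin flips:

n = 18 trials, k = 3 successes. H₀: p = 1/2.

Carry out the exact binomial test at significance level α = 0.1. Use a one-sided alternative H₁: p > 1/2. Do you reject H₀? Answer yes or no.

reject H₀: no

Exact binomial: n=18, k=3, p₀=1/2=0.5000
P(X≥3) from Σ C(n,i)·p₀^i·(1−p₀)^(n−i)
p-value (one-sided, H₁ greater) = 0.99934
At α=0.1: p ≥ α → fail to reject H₀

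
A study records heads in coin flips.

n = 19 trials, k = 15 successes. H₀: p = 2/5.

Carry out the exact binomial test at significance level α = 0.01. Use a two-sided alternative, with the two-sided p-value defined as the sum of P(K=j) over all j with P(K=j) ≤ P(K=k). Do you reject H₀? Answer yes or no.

reject H₀: yes

Exact binomial: n=19, k=15, p₀=2/5=0.4000
P(X=j) = C(n,j)·p₀^j·(1−p₀)^(n−j); p = Σ P(X=j) over j with P(X=j) ≤ P(X=15)
p-value (two-sided) = 0.00070
At α=0.01: p < α → reject H₀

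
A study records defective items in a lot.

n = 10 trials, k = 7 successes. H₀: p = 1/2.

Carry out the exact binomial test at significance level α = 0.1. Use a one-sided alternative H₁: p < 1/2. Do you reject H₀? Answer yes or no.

Exact binomial: n=10, k=7, p₀=1/2=0.5000
P(X≤7) from Σ C(n,i)·p₀^i·(1−p₀)^(n−i)
p-value (one-sided, H₁ less) = 0.94531
At α=0.1: p ≥ α → fail to reject H₀

reject H₀: no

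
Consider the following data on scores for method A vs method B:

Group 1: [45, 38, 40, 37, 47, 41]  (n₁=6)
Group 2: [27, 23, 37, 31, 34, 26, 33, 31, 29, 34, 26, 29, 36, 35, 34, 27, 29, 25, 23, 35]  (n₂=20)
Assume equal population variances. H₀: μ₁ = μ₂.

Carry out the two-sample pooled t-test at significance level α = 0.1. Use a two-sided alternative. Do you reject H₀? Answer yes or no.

reject H₀: yes

x̄₁=41.333, s₁=3.933, n₁=6
x̄₂=30.200, s₂=4.408, n₂=20
s_p² = [5·3.933² + 19·4.408²]/24 = 18.6056
SE = √(s_p²·(1/6+1/20)) = 2.0078
t = (41.333−30.200)/2.0078 = 5.5451
df = 24
p-value (two-sided) = 0.00001
At α=0.1: p < α → reject H₀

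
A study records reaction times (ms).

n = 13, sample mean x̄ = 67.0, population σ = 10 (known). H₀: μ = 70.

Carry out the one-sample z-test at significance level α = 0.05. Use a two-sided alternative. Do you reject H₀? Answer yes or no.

SE = σ/√n = 10/√13 = 2.7735
z = (x̄−μ₀)/SE = (67.0−70)/2.7735 = -1.0817
p-value (two-sided) = 0.27940
At α=0.05: p ≥ α → fail to reject H₀

reject H₀: no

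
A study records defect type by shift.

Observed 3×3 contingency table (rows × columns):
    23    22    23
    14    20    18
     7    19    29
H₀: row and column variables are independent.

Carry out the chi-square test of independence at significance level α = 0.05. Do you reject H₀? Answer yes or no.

Row totals [68, 52, 55], col totals [44, 61, 70], n=175
χ² = (23−17.10)²/17.10 + (22−23.70)²/23.70 + (23−27.20)²/27.20 + (14−13.07)²/13.07 + (20−18.13)²/18.13 + (18−20.80)²/20.80 + (7−13.83)²/13.83 + (19−19.17)²/19.17 + (29−22.00)²/22.00 = 9.0459
df = 4
p-value (upper-tail) = 0.05996
At α=0.05: p ≥ α → fail to reject H₀

reject H₀: no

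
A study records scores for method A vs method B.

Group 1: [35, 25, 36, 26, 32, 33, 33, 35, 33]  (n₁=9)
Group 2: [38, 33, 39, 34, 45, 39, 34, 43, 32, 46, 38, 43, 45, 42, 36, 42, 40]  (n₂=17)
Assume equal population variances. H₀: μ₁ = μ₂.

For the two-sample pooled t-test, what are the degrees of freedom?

degrees of freedom = 24

df = n₁ + n₂ − 2 = 9 + 17 − 2 = 24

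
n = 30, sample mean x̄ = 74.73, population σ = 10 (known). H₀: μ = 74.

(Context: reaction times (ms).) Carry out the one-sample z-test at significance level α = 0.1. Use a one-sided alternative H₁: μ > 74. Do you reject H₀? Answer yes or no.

SE = σ/√n = 10/√30 = 1.8257
z = (x̄−μ₀)/SE = (74.73−74)/1.8257 = 0.3998
p-value (one-sided, H₁ greater) = 0.34464
At α=0.1: p ≥ α → fail to reject H₀

reject H₀: no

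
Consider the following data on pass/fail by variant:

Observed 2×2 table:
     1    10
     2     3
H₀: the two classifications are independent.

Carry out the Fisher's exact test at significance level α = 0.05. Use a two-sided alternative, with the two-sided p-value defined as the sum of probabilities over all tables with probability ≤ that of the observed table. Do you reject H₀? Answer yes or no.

reject H₀: no

Margins: r₁=11, r₂=5, c₁=3, c₂=13, n=16
p_obs = C(11,1)·C(5,2)/C(16,3); sum pmf over tables with pmf ≤ p_obs
p-value (two-sided) = 0.21429
At α=0.05: p ≥ α → fail to reject H₀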